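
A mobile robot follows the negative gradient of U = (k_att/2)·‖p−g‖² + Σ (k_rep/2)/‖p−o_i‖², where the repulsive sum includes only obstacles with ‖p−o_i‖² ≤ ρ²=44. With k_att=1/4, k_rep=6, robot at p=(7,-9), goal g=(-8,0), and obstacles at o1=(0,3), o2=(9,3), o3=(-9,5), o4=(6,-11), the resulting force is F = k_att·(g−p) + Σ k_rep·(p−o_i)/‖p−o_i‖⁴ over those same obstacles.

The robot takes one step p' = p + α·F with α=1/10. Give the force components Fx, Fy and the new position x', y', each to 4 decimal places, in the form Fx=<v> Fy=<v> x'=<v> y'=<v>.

Fx=-3.5100 Fy=2.7300 x'=6.6490 y'=-8.7270

F_att = 1/4·(g−p) = 1/4·(-15,9) = (-3.7500,2.2500)
o1: d²=193 > ρ²=44 → inactive
o2: d²=148 > ρ²=44 → inactive
o3: d²=452 > ρ²=44 → inactive
o4: d²=5 ≤ ρ²=44; F_rep = 6·(1,2)/5² = (0.2400,0.4800)
F = F_att + ΣF_rep = (-3.5100,2.7300)
p' = p + 1/10·F = (6.6490,-8.7270)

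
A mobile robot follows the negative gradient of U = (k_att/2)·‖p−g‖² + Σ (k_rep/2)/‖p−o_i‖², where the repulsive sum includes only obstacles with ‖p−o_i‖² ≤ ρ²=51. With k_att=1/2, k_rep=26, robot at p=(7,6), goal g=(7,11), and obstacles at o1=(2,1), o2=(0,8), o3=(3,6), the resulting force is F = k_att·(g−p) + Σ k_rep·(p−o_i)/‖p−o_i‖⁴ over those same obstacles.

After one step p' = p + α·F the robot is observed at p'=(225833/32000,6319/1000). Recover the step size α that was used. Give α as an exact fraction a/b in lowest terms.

α = 1/8

F_att = 1/2·(g−p) = 1/2·(0,5) = (0.0000,2.5000)
o1: d²=50 ≤ ρ²=51; F_rep = 26·(5,5)/50² = (0.0520,0.0520)
o2: d²=53 > ρ²=51 → inactive
o3: d²=16 ≤ ρ²=51; F_rep = 26·(4,0)/16² = (0.4062,0.0000)
F = F_att + ΣF_rep = (0.4582,2.5520)
Δp = p'−p = (0.0573,0.3190); α = Δx/Fx = (1833/32000) / (1833/4000) = 1/8
check: Δy/Fy = (319/1000) / (319/125) = 1/8 ✓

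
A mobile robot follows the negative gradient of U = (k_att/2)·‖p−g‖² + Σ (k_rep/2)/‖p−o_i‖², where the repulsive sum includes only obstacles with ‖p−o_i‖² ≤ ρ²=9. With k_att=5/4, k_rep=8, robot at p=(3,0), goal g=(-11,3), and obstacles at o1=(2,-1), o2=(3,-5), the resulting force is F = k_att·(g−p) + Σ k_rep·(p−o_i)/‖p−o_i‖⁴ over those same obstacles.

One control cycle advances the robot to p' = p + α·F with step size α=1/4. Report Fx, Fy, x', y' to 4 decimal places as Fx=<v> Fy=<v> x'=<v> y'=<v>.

Fx=-15.5000 Fy=5.7500 x'=-0.8750 y'=1.4375

F_att = 5/4·(g−p) = 5/4·(-14,3) = (-17.5000,3.7500)
o1: d²=2 ≤ ρ²=9; F_rep = 8·(1,1)/2² = (2.0000,2.0000)
o2: d²=25 > ρ²=9 → inactive
F = F_att + ΣF_rep = (-15.5000,5.7500)
p' = p + 1/4·F = (-0.8750,1.4375)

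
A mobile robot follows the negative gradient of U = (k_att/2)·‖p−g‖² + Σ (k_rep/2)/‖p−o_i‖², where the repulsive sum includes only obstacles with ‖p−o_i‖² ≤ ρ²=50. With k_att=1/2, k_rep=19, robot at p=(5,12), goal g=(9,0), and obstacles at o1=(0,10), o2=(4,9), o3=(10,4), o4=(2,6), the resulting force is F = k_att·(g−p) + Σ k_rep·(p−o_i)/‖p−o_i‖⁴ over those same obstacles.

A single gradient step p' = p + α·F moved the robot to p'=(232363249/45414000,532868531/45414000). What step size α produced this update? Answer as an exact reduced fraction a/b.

α = 1/20

F_att = 1/2·(g−p) = 1/2·(4,-12) = (2.0000,-6.0000)
o1: d²=29 ≤ ρ²=50; F_rep = 19·(5,2)/29² = (0.1130,0.0452)
o2: d²=10 ≤ ρ²=50; F_rep = 19·(1,3)/10² = (0.1900,0.5700)
o3: d²=89 > ρ²=50 → inactive
o4: d²=45 ≤ ρ²=50; F_rep = 19·(3,6)/45² = (0.0281,0.0563)
F = F_att + ΣF_rep = (2.3311,-5.3285)
Δp = p'−p = (0.1166,-0.2664); α = Δx/Fx = (5293249/45414000) / (5293249/2270700) = 1/20
check: Δy/Fy = (-12099469/45414000) / (-12099469/2270700) = 1/20 ✓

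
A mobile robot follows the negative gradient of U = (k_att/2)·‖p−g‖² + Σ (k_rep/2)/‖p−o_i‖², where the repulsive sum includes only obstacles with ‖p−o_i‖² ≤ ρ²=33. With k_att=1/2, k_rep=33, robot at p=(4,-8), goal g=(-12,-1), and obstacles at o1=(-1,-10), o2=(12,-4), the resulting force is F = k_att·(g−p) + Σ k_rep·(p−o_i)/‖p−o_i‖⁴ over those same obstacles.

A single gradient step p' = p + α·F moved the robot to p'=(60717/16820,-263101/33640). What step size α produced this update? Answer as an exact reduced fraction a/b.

α = 1/20

F_att = 1/2·(g−p) = 1/2·(-16,7) = (-8.0000,3.5000)
o1: d²=29 ≤ ρ²=33; F_rep = 33·(5,2)/29² = (0.1962,0.0785)
o2: d²=80 > ρ²=33 → inactive
F = F_att + ΣF_rep = (-7.8038,3.5785)
Δp = p'−p = (-0.3902,0.1789); α = Δx/Fx = (-6563/16820) / (-6563/841) = 1/20
check: Δy/Fy = (6019/33640) / (6019/1682) = 1/20 ✓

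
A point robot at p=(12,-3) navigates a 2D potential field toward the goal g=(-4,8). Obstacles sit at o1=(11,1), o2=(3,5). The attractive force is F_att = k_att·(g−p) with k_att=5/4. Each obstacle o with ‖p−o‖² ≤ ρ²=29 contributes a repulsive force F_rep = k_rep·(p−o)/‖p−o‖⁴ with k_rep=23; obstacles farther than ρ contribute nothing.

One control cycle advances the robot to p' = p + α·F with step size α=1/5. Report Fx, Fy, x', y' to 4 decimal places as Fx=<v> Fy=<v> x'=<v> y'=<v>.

F_att = 5/4·(g−p) = 5/4·(-16,11) = (-20.0000,13.7500)
o1: d²=17 ≤ ρ²=29; F_rep = 23·(1,-4)/17² = (0.0796,-0.3183)
o2: d²=145 > ρ²=29 → inactive
F = F_att + ΣF_rep = (-19.9204,13.4317)
p' = p + 1/5·F = (8.0159,-0.3137)

Fx=-19.9204 Fy=13.4317 x'=8.0159 y'=-0.3137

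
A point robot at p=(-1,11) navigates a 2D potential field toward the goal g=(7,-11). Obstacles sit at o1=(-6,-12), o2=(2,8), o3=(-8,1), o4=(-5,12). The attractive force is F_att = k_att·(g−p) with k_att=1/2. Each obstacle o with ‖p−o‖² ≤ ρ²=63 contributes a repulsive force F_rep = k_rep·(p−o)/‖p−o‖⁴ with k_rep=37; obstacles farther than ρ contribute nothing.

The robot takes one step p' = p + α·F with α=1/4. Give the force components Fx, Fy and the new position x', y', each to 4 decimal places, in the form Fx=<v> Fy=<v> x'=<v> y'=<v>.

Fx=4.1695 Fy=-10.7854 x'=0.0424 y'=8.3036

F_att = 1/2·(g−p) = 1/2·(8,-22) = (4.0000,-11.0000)
o1: d²=554 > ρ²=63 → inactive
o2: d²=18 ≤ ρ²=63; F_rep = 37·(-3,3)/18² = (-0.3426,0.3426)
o3: d²=149 > ρ²=63 → inactive
o4: d²=17 ≤ ρ²=63; F_rep = 37·(4,-1)/17² = (0.5121,-0.1280)
F = F_att + ΣF_rep = (4.1695,-10.7854)
p' = p + 1/4·F = (0.0424,8.3036)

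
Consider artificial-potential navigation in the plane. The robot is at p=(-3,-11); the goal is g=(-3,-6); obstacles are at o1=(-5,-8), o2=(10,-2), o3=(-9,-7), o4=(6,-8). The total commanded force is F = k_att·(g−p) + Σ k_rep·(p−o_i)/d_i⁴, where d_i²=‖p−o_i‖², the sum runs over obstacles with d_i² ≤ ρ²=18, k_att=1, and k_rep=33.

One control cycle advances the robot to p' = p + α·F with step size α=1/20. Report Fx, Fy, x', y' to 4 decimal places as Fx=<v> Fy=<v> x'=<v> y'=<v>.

F_att = 1·(g−p) = 1·(0,5) = (0.0000,5.0000)
o1: d²=13 ≤ ρ²=18; F_rep = 33·(2,-3)/13² = (0.3905,-0.5858)
o2: d²=250 > ρ²=18 → inactive
o3: d²=52 > ρ²=18 → inactive
o4: d²=90 > ρ²=18 → inactive
F = F_att + ΣF_rep = (0.3905,4.4142)
p' = p + 1/20·F = (-2.9805,-10.7793)

Fx=0.3905 Fy=4.4142 x'=-2.9805 y'=-10.7793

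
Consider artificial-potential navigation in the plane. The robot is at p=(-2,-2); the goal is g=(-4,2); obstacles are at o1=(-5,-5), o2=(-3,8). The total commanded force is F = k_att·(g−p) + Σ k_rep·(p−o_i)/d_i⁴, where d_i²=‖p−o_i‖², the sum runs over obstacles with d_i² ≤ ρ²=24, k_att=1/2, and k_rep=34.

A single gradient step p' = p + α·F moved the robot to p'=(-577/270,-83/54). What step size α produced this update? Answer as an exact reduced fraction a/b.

F_att = 1/2·(g−p) = 1/2·(-2,4) = (-1.0000,2.0000)
o1: d²=18 ≤ ρ²=24; F_rep = 34·(3,3)/18² = (0.3148,0.3148)
o2: d²=101 > ρ²=24 → inactive
F = F_att + ΣF_rep = (-0.6852,2.3148)
Δp = p'−p = (-0.1370,0.4630); α = Δx/Fx = (-37/270) / (-37/54) = 1/5
check: Δy/Fy = (25/54) / (125/54) = 1/5 ✓

α = 1/5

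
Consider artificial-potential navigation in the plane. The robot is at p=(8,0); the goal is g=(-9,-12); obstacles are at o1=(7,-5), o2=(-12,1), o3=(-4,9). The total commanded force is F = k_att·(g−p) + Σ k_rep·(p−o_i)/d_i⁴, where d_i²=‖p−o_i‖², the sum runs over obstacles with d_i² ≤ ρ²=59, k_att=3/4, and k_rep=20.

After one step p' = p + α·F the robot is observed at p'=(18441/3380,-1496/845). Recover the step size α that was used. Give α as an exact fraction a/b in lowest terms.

F_att = 3/4·(g−p) = 3/4·(-17,-12) = (-12.7500,-9.0000)
o1: d²=26 ≤ ρ²=59; F_rep = 20·(1,5)/26² = (0.0296,0.1479)
o2: d²=401 > ρ²=59 → inactive
o3: d²=225 > ρ²=59 → inactive
F = F_att + ΣF_rep = (-12.7204,-8.8521)
Δp = p'−p = (-2.5441,-1.7704); α = Δx/Fx = (-8599/3380) / (-8599/676) = 1/5
check: Δy/Fy = (-1496/845) / (-1496/169) = 1/5 ✓

α = 1/5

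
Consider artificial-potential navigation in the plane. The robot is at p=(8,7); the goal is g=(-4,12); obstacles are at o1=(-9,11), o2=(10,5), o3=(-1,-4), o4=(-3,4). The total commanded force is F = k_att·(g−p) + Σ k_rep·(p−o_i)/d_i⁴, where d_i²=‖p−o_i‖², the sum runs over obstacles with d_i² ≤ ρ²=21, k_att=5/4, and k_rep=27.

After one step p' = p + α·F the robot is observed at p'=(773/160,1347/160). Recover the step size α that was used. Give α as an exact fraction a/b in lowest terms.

F_att = 5/4·(g−p) = 5/4·(-12,5) = (-15.0000,6.2500)
o1: d²=305 > ρ²=21 → inactive
o2: d²=8 ≤ ρ²=21; F_rep = 27·(-2,2)/8² = (-0.8438,0.8438)
o3: d²=202 > ρ²=21 → inactive
o4: d²=130 > ρ²=21 → inactive
F = F_att + ΣF_rep = (-15.8438,7.0938)
Δp = p'−p = (-3.1688,1.4187); α = Δx/Fx = (-507/160) / (-507/32) = 1/5
check: Δy/Fy = (227/160) / (227/32) = 1/5 ✓

α = 1/5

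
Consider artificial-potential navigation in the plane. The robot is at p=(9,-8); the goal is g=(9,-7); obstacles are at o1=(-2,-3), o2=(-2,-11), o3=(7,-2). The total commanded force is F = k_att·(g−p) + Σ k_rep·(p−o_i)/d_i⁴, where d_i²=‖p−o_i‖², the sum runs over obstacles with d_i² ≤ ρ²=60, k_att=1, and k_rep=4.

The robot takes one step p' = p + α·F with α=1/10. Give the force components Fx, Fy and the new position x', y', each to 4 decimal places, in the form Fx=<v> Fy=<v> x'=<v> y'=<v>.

F_att = 1·(g−p) = 1·(0,1) = (0.0000,1.0000)
o1: d²=146 > ρ²=60 → inactive
o2: d²=130 > ρ²=60 → inactive
o3: d²=40 ≤ ρ²=60; F_rep = 4·(2,-6)/40² = (0.0050,-0.0150)
F = F_att + ΣF_rep = (0.0050,0.9850)
p' = p + 1/10·F = (9.0005,-7.9015)

Fx=0.0050 Fy=0.9850 x'=9.0005 y'=-7.9015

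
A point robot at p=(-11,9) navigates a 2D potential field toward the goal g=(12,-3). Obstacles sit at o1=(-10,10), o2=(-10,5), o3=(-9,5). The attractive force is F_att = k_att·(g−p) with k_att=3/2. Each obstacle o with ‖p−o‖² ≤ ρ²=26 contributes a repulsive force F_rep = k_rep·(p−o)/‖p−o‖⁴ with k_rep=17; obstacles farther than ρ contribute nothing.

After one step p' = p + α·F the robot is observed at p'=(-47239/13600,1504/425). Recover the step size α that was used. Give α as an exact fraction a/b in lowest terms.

F_att = 3/2·(g−p) = 3/2·(23,-12) = (34.5000,-18.0000)
o1: d²=2 ≤ ρ²=26; F_rep = 17·(-1,-1)/2² = (-4.2500,-4.2500)
o2: d²=17 ≤ ρ²=26; F_rep = 17·(-1,4)/17² = (-0.0588,0.2353)
o3: d²=20 ≤ ρ²=26; F_rep = 17·(-2,4)/20² = (-0.0850,0.1700)
F = F_att + ΣF_rep = (30.1062,-21.8447)
Δp = p'−p = (7.5265,-5.4612); α = Δx/Fx = (102361/13600) / (102361/3400) = 1/4
check: Δy/Fy = (-2321/425) / (-9284/425) = 1/4 ✓

α = 1/4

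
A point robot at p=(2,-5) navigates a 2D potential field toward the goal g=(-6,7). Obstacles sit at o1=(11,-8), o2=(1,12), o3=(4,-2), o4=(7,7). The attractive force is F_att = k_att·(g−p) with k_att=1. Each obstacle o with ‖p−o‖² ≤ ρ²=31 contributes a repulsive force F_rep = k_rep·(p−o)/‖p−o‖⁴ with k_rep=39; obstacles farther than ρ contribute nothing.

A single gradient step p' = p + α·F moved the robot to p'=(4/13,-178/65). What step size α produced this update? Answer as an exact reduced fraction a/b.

F_att = 1·(g−p) = 1·(-8,12) = (-8.0000,12.0000)
o1: d²=90 > ρ²=31 → inactive
o2: d²=290 > ρ²=31 → inactive
o3: d²=13 ≤ ρ²=31; F_rep = 39·(-2,-3)/13² = (-0.4615,-0.6923)
o4: d²=169 > ρ²=31 → inactive
F = F_att + ΣF_rep = (-8.4615,11.3077)
Δp = p'−p = (-1.6923,2.2615); α = Δx/Fx = (-22/13) / (-110/13) = 1/5
check: Δy/Fy = (147/65) / (147/13) = 1/5 ✓

α = 1/5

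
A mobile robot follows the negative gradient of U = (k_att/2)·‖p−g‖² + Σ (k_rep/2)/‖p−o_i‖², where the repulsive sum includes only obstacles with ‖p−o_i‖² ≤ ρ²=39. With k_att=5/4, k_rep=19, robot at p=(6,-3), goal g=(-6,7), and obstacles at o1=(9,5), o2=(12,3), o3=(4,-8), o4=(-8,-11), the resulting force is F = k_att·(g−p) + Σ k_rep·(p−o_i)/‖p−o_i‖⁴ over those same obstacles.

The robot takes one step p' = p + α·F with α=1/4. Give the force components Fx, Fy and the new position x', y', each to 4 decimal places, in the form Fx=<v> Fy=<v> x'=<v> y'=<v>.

F_att = 5/4·(g−p) = 5/4·(-12,10) = (-15.0000,12.5000)
o1: d²=73 > ρ²=39 → inactive
o2: d²=72 > ρ²=39 → inactive
o3: d²=29 ≤ ρ²=39; F_rep = 19·(2,5)/29² = (0.0452,0.1130)
o4: d²=260 > ρ²=39 → inactive
F = F_att + ΣF_rep = (-14.9548,12.6130)
p' = p + 1/4·F = (2.2613,0.1532)

Fx=-14.9548 Fy=12.6130 x'=2.2613 y'=0.1532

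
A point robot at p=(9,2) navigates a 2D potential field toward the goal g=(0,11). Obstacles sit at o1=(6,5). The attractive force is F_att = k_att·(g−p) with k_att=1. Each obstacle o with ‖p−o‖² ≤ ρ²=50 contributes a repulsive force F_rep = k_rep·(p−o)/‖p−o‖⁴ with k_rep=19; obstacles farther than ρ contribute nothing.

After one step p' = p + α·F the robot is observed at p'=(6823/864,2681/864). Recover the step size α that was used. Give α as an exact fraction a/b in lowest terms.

α = 1/8

F_att = 1·(g−p) = 1·(-9,9) = (-9.0000,9.0000)
o1: d²=18 ≤ ρ²=50; F_rep = 19·(3,-3)/18² = (0.1759,-0.1759)
F = F_att + ΣF_rep = (-8.8241,8.8241)
Δp = p'−p = (-1.1030,1.1030); α = Δx/Fx = (-953/864) / (-953/108) = 1/8
check: Δy/Fy = (953/864) / (953/108) = 1/8 ✓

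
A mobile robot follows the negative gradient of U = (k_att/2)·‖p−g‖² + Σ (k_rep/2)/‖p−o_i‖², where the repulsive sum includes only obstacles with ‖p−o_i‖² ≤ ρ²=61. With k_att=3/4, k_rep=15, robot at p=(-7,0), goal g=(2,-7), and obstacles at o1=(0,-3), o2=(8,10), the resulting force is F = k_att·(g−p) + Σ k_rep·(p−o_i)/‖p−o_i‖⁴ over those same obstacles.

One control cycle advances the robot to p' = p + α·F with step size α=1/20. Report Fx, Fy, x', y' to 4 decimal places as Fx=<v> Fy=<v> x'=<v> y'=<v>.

Fx=6.7188 Fy=-5.2366 x'=-6.6641 y'=-0.2618

F_att = 3/4·(g−p) = 3/4·(9,-7) = (6.7500,-5.2500)
o1: d²=58 ≤ ρ²=61; F_rep = 15·(-7,3)/58² = (-0.0312,0.0134)
o2: d²=325 > ρ²=61 → inactive
F = F_att + ΣF_rep = (6.7188,-5.2366)
p' = p + 1/20·F = (-6.6641,-0.2618)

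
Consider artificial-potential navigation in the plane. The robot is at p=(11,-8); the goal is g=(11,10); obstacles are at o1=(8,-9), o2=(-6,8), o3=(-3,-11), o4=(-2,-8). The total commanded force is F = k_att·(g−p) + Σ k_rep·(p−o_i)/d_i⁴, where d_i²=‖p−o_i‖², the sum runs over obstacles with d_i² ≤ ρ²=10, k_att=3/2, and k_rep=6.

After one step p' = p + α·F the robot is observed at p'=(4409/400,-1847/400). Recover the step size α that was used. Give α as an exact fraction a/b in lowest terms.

F_att = 3/2·(g−p) = 3/2·(0,18) = (0.0000,27.0000)
o1: d²=10 ≤ ρ²=10; F_rep = 6·(3,1)/10² = (0.1800,0.0600)
o2: d²=545 > ρ²=10 → inactive
o3: d²=205 > ρ²=10 → inactive
o4: d²=169 > ρ²=10 → inactive
F = F_att + ΣF_rep = (0.1800,27.0600)
Δp = p'−p = (0.0225,3.3825); α = Δx/Fx = (9/400) / (9/50) = 1/8
check: Δy/Fy = (1353/400) / (1353/50) = 1/8 ✓

α = 1/8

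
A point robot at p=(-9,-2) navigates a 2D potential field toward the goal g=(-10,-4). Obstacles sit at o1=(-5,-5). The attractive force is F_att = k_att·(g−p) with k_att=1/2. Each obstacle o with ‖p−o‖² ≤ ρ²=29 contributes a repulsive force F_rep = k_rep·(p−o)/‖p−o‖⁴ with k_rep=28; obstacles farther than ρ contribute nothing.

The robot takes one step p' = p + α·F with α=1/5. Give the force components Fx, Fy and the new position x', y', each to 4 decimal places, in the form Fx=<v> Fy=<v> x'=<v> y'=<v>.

Fx=-0.6792 Fy=-0.8656 x'=-9.1358 y'=-2.1731

F_att = 1/2·(g−p) = 1/2·(-1,-2) = (-0.5000,-1.0000)
o1: d²=25 ≤ ρ²=29; F_rep = 28·(-4,3)/25² = (-0.1792,0.1344)
F = F_att + ΣF_rep = (-0.6792,-0.8656)
p' = p + 1/5·F = (-9.1358,-2.1731)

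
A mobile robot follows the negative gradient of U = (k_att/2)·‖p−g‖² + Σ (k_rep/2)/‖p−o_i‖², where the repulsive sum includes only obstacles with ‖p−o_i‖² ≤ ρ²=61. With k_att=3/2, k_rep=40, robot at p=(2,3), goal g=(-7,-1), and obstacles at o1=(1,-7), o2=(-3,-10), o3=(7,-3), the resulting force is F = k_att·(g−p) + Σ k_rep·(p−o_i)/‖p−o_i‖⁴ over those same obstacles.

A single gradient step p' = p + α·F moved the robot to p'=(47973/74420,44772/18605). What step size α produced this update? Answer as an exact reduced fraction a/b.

α = 1/10

F_att = 3/2·(g−p) = 3/2·(-9,-4) = (-13.5000,-6.0000)
o1: d²=101 > ρ²=61 → inactive
o2: d²=194 > ρ²=61 → inactive
o3: d²=61 ≤ ρ²=61; F_rep = 40·(-5,6)/61² = (-0.0537,0.0645)
F = F_att + ΣF_rep = (-13.5537,-5.9355)
Δp = p'−p = (-1.3554,-0.5936); α = Δx/Fx = (-100867/74420) / (-100867/7442) = 1/10
check: Δy/Fy = (-11043/18605) / (-22086/3721) = 1/10 ✓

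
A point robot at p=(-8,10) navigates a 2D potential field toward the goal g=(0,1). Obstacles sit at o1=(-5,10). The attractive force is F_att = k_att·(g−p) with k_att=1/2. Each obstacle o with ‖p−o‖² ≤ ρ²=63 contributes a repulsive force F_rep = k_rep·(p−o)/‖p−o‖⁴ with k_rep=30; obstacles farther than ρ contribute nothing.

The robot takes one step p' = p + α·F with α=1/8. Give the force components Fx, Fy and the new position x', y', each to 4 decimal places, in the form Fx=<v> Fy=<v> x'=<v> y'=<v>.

Fx=2.8889 Fy=-4.5000 x'=-7.6389 y'=9.4375

F_att = 1/2·(g−p) = 1/2·(8,-9) = (4.0000,-4.5000)
o1: d²=9 ≤ ρ²=63; F_rep = 30·(-3,0)/9² = (-1.1111,0.0000)
F = F_att + ΣF_rep = (2.8889,-4.5000)
p' = p + 1/8·F = (-7.6389,9.4375)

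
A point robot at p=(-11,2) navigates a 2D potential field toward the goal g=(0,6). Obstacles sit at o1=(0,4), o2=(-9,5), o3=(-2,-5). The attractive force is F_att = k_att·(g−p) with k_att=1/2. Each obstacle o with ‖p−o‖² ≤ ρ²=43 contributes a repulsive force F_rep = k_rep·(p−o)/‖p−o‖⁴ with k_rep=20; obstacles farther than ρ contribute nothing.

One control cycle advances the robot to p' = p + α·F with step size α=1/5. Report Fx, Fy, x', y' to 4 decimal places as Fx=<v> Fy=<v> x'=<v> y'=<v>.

Fx=5.2633 Fy=1.6450 x'=-9.9473 y'=2.3290

F_att = 1/2·(g−p) = 1/2·(11,4) = (5.5000,2.0000)
o1: d²=125 > ρ²=43 → inactive
o2: d²=13 ≤ ρ²=43; F_rep = 20·(-2,-3)/13² = (-0.2367,-0.3550)
o3: d²=130 > ρ²=43 → inactive
F = F_att + ΣF_rep = (5.2633,1.6450)
p' = p + 1/5·F = (-9.9473,2.3290)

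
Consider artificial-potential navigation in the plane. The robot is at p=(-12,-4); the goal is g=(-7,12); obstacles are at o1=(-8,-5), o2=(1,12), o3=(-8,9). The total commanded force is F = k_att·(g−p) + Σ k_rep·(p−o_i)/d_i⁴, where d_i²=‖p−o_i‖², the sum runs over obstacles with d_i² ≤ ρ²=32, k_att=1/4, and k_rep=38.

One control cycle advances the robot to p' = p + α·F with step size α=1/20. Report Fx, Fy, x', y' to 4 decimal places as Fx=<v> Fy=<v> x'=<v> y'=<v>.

F_att = 1/4·(g−p) = 1/4·(5,16) = (1.2500,4.0000)
o1: d²=17 ≤ ρ²=32; F_rep = 38·(-4,1)/17² = (-0.5260,0.1315)
o2: d²=425 > ρ²=32 → inactive
o3: d²=185 > ρ²=32 → inactive
F = F_att + ΣF_rep = (0.7240,4.1315)
p' = p + 1/20·F = (-11.9638,-3.7934)

Fx=0.7240 Fy=4.1315 x'=-11.9638 y'=-3.7934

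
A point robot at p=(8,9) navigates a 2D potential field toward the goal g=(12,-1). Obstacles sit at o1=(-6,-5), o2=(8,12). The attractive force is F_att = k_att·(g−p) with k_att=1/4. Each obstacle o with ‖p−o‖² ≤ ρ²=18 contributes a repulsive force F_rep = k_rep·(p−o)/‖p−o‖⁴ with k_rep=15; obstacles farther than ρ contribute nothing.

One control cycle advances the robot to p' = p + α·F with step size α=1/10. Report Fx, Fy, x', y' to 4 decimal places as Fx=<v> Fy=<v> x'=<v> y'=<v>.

Fx=1.0000 Fy=-3.0556 x'=8.1000 y'=8.6944

F_att = 1/4·(g−p) = 1/4·(4,-10) = (1.0000,-2.5000)
o1: d²=392 > ρ²=18 → inactive
o2: d²=9 ≤ ρ²=18; F_rep = 15·(0,-3)/9² = (0.0000,-0.5556)
F = F_att + ΣF_rep = (1.0000,-3.0556)
p' = p + 1/10·F = (8.1000,8.6944)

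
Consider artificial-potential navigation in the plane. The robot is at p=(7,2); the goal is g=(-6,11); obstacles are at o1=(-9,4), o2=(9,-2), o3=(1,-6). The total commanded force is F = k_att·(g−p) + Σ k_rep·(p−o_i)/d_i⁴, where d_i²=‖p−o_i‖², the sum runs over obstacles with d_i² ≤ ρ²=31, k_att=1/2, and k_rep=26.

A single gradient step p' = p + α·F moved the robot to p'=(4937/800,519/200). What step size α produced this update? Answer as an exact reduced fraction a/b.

α = 1/8

F_att = 1/2·(g−p) = 1/2·(-13,9) = (-6.5000,4.5000)
o1: d²=260 > ρ²=31 → inactive
o2: d²=20 ≤ ρ²=31; F_rep = 26·(-2,4)/20² = (-0.1300,0.2600)
o3: d²=100 > ρ²=31 → inactive
F = F_att + ΣF_rep = (-6.6300,4.7600)
Δp = p'−p = (-0.8287,0.5950); α = Δx/Fx = (-663/800) / (-663/100) = 1/8
check: Δy/Fy = (119/200) / (119/25) = 1/8 ✓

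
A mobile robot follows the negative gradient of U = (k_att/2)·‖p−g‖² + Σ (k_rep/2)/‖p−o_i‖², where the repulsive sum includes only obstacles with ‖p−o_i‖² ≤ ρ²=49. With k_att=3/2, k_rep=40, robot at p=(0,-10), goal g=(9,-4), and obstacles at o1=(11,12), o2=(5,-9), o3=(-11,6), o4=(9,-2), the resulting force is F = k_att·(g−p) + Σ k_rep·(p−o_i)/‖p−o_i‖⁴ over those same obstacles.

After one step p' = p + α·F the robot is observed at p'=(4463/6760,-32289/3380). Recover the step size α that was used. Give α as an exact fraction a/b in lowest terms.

α = 1/20

F_att = 3/2·(g−p) = 3/2·(9,6) = (13.5000,9.0000)
o1: d²=605 > ρ²=49 → inactive
o2: d²=26 ≤ ρ²=49; F_rep = 40·(-5,-1)/26² = (-0.2959,-0.0592)
o3: d²=377 > ρ²=49 → inactive
o4: d²=145 > ρ²=49 → inactive
F = F_att + ΣF_rep = (13.2041,8.9408)
Δp = p'−p = (0.6602,0.4470); α = Δx/Fx = (4463/6760) / (4463/338) = 1/20
check: Δy/Fy = (1511/3380) / (1511/169) = 1/20 ✓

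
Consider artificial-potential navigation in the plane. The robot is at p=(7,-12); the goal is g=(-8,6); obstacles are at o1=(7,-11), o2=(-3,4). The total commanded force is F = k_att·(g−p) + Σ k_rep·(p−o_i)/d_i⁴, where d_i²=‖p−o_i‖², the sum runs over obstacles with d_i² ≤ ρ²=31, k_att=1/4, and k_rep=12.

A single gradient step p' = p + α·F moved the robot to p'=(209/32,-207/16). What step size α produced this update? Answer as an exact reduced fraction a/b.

α = 1/8

F_att = 1/4·(g−p) = 1/4·(-15,18) = (-3.7500,4.5000)
o1: d²=1 ≤ ρ²=31; F_rep = 12·(0,-1)/1² = (0.0000,-12.0000)
o2: d²=356 > ρ²=31 → inactive
F = F_att + ΣF_rep = (-3.7500,-7.5000)
Δp = p'−p = (-0.4688,-0.9375); α = Δx/Fx = (-15/32) / (-15/4) = 1/8
check: Δy/Fy = (-15/16) / (-15/2) = 1/8 ✓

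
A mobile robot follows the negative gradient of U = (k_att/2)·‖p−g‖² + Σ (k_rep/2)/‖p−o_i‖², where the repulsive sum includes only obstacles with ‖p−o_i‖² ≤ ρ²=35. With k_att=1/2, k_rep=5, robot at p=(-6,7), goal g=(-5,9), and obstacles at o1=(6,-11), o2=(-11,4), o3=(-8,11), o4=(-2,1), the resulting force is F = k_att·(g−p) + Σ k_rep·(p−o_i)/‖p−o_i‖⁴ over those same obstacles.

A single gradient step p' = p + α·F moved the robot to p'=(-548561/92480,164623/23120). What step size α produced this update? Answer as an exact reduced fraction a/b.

α = 1/8

F_att = 1/2·(g−p) = 1/2·(1,2) = (0.5000,1.0000)
o1: d²=468 > ρ²=35 → inactive
o2: d²=34 ≤ ρ²=35; F_rep = 5·(5,3)/34² = (0.0216,0.0130)
o3: d²=20 ≤ ρ²=35; F_rep = 5·(2,-4)/20² = (0.0250,-0.0500)
o4: d²=52 > ρ²=35 → inactive
F = F_att + ΣF_rep = (0.5466,0.9630)
Δp = p'−p = (0.0683,0.1204); α = Δx/Fx = (6319/92480) / (6319/11560) = 1/8
check: Δy/Fy = (2783/23120) / (2783/2890) = 1/8 ✓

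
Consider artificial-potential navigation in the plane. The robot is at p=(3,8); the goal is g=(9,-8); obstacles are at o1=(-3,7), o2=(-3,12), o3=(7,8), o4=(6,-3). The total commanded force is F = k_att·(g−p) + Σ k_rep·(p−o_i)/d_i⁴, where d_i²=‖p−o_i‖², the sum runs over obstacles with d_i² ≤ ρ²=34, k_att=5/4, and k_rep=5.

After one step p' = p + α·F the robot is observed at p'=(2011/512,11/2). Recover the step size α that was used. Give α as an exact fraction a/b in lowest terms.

F_att = 5/4·(g−p) = 5/4·(6,-16) = (7.5000,-20.0000)
o1: d²=37 > ρ²=34 → inactive
o2: d²=52 > ρ²=34 → inactive
o3: d²=16 ≤ ρ²=34; F_rep = 5·(-4,0)/16² = (-0.0781,0.0000)
o4: d²=130 > ρ²=34 → inactive
F = F_att + ΣF_rep = (7.4219,-20.0000)
Δp = p'−p = (0.9277,-2.5000); α = Δx/Fx = (475/512) / (475/64) = 1/8
check: Δy/Fy = (-5/2) / (-20) = 1/8 ✓

α = 1/8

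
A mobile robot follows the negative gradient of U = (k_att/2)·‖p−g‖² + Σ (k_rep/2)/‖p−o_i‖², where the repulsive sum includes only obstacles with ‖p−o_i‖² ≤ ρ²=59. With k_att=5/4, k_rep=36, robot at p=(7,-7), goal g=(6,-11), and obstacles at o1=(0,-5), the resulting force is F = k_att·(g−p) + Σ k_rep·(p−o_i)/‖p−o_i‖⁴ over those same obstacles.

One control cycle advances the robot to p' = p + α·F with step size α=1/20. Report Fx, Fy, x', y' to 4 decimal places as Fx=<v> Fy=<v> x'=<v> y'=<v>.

F_att = 5/4·(g−p) = 5/4·(-1,-4) = (-1.2500,-5.0000)
o1: d²=53 ≤ ρ²=59; F_rep = 36·(7,-2)/53² = (0.0897,-0.0256)
F = F_att + ΣF_rep = (-1.1603,-5.0256)
p' = p + 1/20·F = (6.9420,-7.2513)

Fx=-1.1603 Fy=-5.0256 x'=6.9420 y'=-7.2513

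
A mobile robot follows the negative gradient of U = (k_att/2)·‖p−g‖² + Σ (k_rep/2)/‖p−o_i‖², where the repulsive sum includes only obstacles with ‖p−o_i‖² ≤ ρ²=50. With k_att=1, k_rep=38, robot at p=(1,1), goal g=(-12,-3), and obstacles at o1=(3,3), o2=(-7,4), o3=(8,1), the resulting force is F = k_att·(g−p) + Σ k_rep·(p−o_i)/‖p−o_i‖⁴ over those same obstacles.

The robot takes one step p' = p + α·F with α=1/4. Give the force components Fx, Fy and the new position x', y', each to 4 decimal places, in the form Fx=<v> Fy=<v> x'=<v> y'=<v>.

F_att = 1·(g−p) = 1·(-13,-4) = (-13.0000,-4.0000)
o1: d²=8 ≤ ρ²=50; F_rep = 38·(-2,-2)/8² = (-1.1875,-1.1875)
o2: d²=73 > ρ²=50 → inactive
o3: d²=49 ≤ ρ²=50; F_rep = 38·(-7,0)/49² = (-0.1108,0.0000)
F = F_att + ΣF_rep = (-14.2983,-5.1875)
p' = p + 1/4·F = (-2.5746,-0.2969)

Fx=-14.2983 Fy=-5.1875 x'=-2.5746 y'=-0.2969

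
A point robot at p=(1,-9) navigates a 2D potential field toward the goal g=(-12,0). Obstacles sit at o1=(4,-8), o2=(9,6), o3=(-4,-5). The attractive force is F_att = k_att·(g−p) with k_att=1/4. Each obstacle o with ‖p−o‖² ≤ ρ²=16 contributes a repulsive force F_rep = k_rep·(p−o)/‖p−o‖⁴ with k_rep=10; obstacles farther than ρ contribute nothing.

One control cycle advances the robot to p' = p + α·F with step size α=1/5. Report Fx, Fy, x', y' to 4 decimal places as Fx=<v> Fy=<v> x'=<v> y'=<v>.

F_att = 1/4·(g−p) = 1/4·(-13,9) = (-3.2500,2.2500)
o1: d²=10 ≤ ρ²=16; F_rep = 10·(-3,-1)/10² = (-0.3000,-0.1000)
o2: d²=289 > ρ²=16 → inactive
o3: d²=41 > ρ²=16 → inactive
F = F_att + ΣF_rep = (-3.5500,2.1500)
p' = p + 1/5·F = (0.2900,-8.5700)

Fx=-3.5500 Fy=2.1500 x'=0.2900 y'=-8.5700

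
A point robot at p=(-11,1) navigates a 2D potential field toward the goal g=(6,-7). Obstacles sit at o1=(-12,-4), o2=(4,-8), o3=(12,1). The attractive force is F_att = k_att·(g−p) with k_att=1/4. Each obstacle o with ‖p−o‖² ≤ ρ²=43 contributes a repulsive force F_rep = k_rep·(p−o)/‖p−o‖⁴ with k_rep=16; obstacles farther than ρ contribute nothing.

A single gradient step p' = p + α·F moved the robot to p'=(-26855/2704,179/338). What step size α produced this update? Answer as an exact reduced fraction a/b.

α = 1/4

F_att = 1/4·(g−p) = 1/4·(17,-8) = (4.2500,-2.0000)
o1: d²=26 ≤ ρ²=43; F_rep = 16·(1,5)/26² = (0.0237,0.1183)
o2: d²=306 > ρ²=43 → inactive
o3: d²=529 > ρ²=43 → inactive
F = F_att + ΣF_rep = (4.2737,-1.8817)
Δp = p'−p = (1.0684,-0.4704); α = Δx/Fx = (2889/2704) / (2889/676) = 1/4
check: Δy/Fy = (-159/338) / (-318/169) = 1/4 ✓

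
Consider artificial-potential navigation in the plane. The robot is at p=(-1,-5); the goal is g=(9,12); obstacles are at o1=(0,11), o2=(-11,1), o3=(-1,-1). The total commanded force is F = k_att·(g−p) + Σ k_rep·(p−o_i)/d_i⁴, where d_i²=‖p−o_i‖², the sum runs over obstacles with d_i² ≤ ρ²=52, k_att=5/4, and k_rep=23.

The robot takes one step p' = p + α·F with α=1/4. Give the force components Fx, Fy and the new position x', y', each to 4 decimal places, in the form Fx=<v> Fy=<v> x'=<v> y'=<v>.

F_att = 5/4·(g−p) = 5/4·(10,17) = (12.5000,21.2500)
o1: d²=257 > ρ²=52 → inactive
o2: d²=136 > ρ²=52 → inactive
o3: d²=16 ≤ ρ²=52; F_rep = 23·(0,-4)/16² = (0.0000,-0.3594)
F = F_att + ΣF_rep = (12.5000,20.8906)
p' = p + 1/4·F = (2.1250,0.2227)

Fx=12.5000 Fy=20.8906 x'=2.1250 y'=0.2227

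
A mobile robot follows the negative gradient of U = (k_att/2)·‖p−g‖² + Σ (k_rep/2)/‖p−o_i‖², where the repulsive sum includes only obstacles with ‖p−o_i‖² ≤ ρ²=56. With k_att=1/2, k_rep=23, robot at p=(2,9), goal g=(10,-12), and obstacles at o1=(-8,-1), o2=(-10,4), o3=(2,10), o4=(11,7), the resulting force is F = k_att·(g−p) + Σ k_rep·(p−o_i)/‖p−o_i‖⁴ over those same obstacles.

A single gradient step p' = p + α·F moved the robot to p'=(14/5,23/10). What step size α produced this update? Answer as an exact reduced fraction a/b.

α = 1/5

F_att = 1/2·(g−p) = 1/2·(8,-21) = (4.0000,-10.5000)
o1: d²=200 > ρ²=56 → inactive
o2: d²=169 > ρ²=56 → inactive
o3: d²=1 ≤ ρ²=56; F_rep = 23·(0,-1)/1² = (0.0000,-23.0000)
o4: d²=85 > ρ²=56 → inactive
F = F_att + ΣF_rep = (4.0000,-33.5000)
Δp = p'−p = (0.8000,-6.7000); α = Δx/Fx = (4/5) / (4) = 1/5
check: Δy/Fy = (-67/10) / (-67/2) = 1/5 ✓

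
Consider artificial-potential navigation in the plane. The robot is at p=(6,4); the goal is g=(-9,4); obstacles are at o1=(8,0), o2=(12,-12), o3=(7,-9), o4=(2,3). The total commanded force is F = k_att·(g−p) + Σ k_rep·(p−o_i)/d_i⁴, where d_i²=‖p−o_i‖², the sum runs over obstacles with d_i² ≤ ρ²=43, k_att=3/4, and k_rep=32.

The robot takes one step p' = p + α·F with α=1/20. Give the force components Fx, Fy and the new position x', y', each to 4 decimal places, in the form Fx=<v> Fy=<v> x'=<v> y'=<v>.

F_att = 3/4·(g−p) = 3/4·(-15,0) = (-11.2500,0.0000)
o1: d²=20 ≤ ρ²=43; F_rep = 32·(-2,4)/20² = (-0.1600,0.3200)
o2: d²=292 > ρ²=43 → inactive
o3: d²=170 > ρ²=43 → inactive
o4: d²=17 ≤ ρ²=43; F_rep = 32·(4,1)/17² = (0.4429,0.1107)
F = F_att + ΣF_rep = (-10.9671,0.4307)
p' = p + 1/20·F = (5.4516,4.0215)

Fx=-10.9671 Fy=0.4307 x'=5.4516 y'=4.0215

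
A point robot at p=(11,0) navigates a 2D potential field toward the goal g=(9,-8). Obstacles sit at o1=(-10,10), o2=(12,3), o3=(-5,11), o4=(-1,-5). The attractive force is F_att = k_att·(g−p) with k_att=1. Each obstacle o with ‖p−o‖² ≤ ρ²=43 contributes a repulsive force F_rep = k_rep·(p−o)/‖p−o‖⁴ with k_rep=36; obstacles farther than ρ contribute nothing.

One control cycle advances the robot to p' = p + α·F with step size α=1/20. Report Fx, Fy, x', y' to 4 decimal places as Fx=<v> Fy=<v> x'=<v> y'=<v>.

F_att = 1·(g−p) = 1·(-2,-8) = (-2.0000,-8.0000)
o1: d²=541 > ρ²=43 → inactive
o2: d²=10 ≤ ρ²=43; F_rep = 36·(-1,-3)/10² = (-0.3600,-1.0800)
o3: d²=377 > ρ²=43 → inactive
o4: d²=169 > ρ²=43 → inactive
F = F_att + ΣF_rep = (-2.3600,-9.0800)
p' = p + 1/20·F = (10.8820,-0.4540)

Fx=-2.3600 Fy=-9.0800 x'=10.8820 y'=-0.4540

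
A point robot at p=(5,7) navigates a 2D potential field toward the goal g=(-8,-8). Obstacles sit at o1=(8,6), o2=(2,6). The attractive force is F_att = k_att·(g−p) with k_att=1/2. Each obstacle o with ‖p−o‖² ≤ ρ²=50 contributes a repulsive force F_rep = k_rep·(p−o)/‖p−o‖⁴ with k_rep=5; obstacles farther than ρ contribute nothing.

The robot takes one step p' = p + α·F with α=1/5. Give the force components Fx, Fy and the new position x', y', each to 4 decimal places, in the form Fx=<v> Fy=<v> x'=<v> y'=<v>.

Fx=-6.5000 Fy=-7.4000 x'=3.7000 y'=5.5200

F_att = 1/2·(g−p) = 1/2·(-13,-15) = (-6.5000,-7.5000)
o1: d²=10 ≤ ρ²=50; F_rep = 5·(-3,1)/10² = (-0.1500,0.0500)
o2: d²=10 ≤ ρ²=50; F_rep = 5·(3,1)/10² = (0.1500,0.0500)
F = F_att + ΣF_rep = (-6.5000,-7.4000)
p' = p + 1/5·F = (3.7000,5.5200)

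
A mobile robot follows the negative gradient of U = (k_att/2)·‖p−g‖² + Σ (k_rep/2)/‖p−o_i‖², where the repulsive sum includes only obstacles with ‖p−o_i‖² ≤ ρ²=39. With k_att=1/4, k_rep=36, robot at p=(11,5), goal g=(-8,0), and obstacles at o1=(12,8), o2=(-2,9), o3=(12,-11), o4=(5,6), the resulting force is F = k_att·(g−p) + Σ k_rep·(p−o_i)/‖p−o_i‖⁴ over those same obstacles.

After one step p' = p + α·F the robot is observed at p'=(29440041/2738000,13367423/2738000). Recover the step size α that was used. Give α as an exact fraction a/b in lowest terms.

F_att = 1/4·(g−p) = 1/4·(-19,-5) = (-4.7500,-1.2500)
o1: d²=10 ≤ ρ²=39; F_rep = 36·(-1,-3)/10² = (-0.3600,-1.0800)
o2: d²=185 > ρ²=39 → inactive
o3: d²=257 > ρ²=39 → inactive
o4: d²=37 ≤ ρ²=39; F_rep = 36·(6,-1)/37² = (0.1578,-0.0263)
F = F_att + ΣF_rep = (-4.9522,-2.3563)
Δp = p'−p = (-0.2476,-0.1178); α = Δx/Fx = (-677959/2738000) / (-677959/136900) = 1/20
check: Δy/Fy = (-322577/2738000) / (-322577/136900) = 1/20 ✓

α = 1/20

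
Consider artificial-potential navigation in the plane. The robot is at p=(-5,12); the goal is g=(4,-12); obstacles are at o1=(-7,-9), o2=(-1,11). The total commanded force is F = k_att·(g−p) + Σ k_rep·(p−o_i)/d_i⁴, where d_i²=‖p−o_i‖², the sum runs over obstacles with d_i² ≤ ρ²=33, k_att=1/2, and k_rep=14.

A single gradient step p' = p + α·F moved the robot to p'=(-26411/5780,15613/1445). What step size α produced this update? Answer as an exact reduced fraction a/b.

F_att = 1/2·(g−p) = 1/2·(9,-24) = (4.5000,-12.0000)
o1: d²=445 > ρ²=33 → inactive
o2: d²=17 ≤ ρ²=33; F_rep = 14·(-4,1)/17² = (-0.1938,0.0484)
F = F_att + ΣF_rep = (4.3062,-11.9516)
Δp = p'−p = (0.4306,-1.1952); α = Δx/Fx = (2489/5780) / (2489/578) = 1/10
check: Δy/Fy = (-1727/1445) / (-3454/289) = 1/10 ✓

α = 1/10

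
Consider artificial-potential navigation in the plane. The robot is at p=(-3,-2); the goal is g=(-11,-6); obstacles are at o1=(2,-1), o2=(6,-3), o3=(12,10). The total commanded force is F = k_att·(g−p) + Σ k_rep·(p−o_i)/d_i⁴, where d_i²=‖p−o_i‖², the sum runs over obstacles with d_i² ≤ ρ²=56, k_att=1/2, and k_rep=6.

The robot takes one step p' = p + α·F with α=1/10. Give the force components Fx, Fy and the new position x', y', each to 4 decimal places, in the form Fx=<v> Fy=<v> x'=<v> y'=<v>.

F_att = 1/2·(g−p) = 1/2·(-8,-4) = (-4.0000,-2.0000)
o1: d²=26 ≤ ρ²=56; F_rep = 6·(-5,-1)/26² = (-0.0444,-0.0089)
o2: d²=82 > ρ²=56 → inactive
o3: d²=369 > ρ²=56 → inactive
F = F_att + ΣF_rep = (-4.0444,-2.0089)
p' = p + 1/10·F = (-3.4044,-2.2009)

Fx=-4.0444 Fy=-2.0089 x'=-3.4044 y'=-2.2009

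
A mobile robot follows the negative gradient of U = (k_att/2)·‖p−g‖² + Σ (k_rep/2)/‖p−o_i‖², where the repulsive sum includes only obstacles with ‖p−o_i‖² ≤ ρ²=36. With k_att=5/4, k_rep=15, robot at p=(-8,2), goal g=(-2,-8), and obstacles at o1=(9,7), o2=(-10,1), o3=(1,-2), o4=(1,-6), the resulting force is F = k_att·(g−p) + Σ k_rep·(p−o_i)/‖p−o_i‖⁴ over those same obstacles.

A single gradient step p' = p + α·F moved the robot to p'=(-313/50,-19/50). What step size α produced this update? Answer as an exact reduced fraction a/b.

α = 1/5

F_att = 5/4·(g−p) = 5/4·(6,-10) = (7.5000,-12.5000)
o1: d²=314 > ρ²=36 → inactive
o2: d²=5 ≤ ρ²=36; F_rep = 15·(2,1)/5² = (1.2000,0.6000)
o3: d²=97 > ρ²=36 → inactive
o4: d²=145 > ρ²=36 → inactive
F = F_att + ΣF_rep = (8.7000,-11.9000)
Δp = p'−p = (1.7400,-2.3800); α = Δx/Fx = (87/50) / (87/10) = 1/5
check: Δy/Fy = (-119/50) / (-119/10) = 1/5 ✓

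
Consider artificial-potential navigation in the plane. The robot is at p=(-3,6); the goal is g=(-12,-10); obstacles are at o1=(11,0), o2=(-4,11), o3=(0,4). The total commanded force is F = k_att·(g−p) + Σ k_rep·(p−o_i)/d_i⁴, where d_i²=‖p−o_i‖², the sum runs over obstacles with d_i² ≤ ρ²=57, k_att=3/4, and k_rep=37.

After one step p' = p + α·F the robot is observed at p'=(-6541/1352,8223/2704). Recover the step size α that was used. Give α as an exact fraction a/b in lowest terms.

α = 1/4

F_att = 3/4·(g−p) = 3/4·(-9,-16) = (-6.7500,-12.0000)
o1: d²=232 > ρ²=57 → inactive
o2: d²=26 ≤ ρ²=57; F_rep = 37·(1,-5)/26² = (0.0547,-0.2737)
o3: d²=13 ≤ ρ²=57; F_rep = 37·(-3,2)/13² = (-0.6568,0.4379)
F = F_att + ΣF_rep = (-7.3521,-11.8358)
Δp = p'−p = (-1.8380,-2.9589); α = Δx/Fx = (-2485/1352) / (-2485/338) = 1/4
check: Δy/Fy = (-8001/2704) / (-8001/676) = 1/4 ✓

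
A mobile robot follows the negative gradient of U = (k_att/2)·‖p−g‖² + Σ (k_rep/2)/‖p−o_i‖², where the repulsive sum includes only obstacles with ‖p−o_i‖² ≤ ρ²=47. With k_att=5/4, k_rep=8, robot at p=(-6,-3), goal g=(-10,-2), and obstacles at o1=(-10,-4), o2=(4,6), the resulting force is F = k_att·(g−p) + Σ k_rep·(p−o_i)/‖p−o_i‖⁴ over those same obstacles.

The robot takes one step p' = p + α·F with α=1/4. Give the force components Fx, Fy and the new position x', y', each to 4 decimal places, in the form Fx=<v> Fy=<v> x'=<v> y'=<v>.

Fx=-4.8893 Fy=1.2777 x'=-7.2223 y'=-2.6806

F_att = 5/4·(g−p) = 5/4·(-4,1) = (-5.0000,1.2500)
o1: d²=17 ≤ ρ²=47; F_rep = 8·(4,1)/17² = (0.1107,0.0277)
o2: d²=181 > ρ²=47 → inactive
F = F_att + ΣF_rep = (-4.8893,1.2777)
p' = p + 1/4·F = (-7.2223,-2.6806)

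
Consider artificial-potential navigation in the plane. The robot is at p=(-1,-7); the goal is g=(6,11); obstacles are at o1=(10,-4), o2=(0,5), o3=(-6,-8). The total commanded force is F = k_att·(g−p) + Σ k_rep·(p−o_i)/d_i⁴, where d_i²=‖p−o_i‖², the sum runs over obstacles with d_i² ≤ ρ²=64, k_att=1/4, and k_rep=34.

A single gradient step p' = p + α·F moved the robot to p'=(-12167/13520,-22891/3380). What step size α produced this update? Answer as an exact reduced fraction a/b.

α = 1/20

F_att = 1/4·(g−p) = 1/4·(7,18) = (1.7500,4.5000)
o1: d²=130 > ρ²=64 → inactive
o2: d²=145 > ρ²=64 → inactive
o3: d²=26 ≤ ρ²=64; F_rep = 34·(5,1)/26² = (0.2515,0.0503)
F = F_att + ΣF_rep = (2.0015,4.5503)
Δp = p'−p = (0.1001,0.2275); α = Δx/Fx = (1353/13520) / (1353/676) = 1/20
check: Δy/Fy = (769/3380) / (769/169) = 1/20 ✓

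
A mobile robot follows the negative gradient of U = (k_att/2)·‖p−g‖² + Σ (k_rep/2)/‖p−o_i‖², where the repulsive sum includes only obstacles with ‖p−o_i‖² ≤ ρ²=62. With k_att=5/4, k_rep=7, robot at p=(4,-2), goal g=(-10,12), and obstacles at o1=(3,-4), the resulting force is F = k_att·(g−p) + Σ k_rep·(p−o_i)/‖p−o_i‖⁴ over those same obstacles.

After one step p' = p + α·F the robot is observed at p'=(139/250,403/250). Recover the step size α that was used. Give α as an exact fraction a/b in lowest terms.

α = 1/5

F_att = 5/4·(g−p) = 5/4·(-14,14) = (-17.5000,17.5000)
o1: d²=5 ≤ ρ²=62; F_rep = 7·(1,2)/5² = (0.2800,0.5600)
F = F_att + ΣF_rep = (-17.2200,18.0600)
Δp = p'−p = (-3.4440,3.6120); α = Δx/Fx = (-861/250) / (-861/50) = 1/5
check: Δy/Fy = (903/250) / (903/50) = 1/5 ✓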